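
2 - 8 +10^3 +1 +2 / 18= 8956 / 9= 995.11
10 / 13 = 0.77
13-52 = -39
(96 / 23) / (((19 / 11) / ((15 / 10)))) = 1584 / 437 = 3.62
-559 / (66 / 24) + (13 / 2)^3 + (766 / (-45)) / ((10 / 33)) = 100181 / 6600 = 15.18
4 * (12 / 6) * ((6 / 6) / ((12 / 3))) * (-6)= -12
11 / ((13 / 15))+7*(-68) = -6023 / 13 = -463.31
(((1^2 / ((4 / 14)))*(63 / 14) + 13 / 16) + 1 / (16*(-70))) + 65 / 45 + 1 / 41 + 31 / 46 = 177793123 / 9505440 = 18.70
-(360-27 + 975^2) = -950958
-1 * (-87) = 87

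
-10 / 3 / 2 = -5 / 3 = -1.67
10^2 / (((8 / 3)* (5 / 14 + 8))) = 175 / 39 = 4.49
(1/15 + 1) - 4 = -2.93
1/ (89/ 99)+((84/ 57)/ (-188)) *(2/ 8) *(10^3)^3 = -155749911593/ 79477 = -1959685.34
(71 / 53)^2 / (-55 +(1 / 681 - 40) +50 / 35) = -24030447 / 1252948832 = -0.02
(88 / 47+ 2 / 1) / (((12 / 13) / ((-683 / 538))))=-807989 / 151716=-5.33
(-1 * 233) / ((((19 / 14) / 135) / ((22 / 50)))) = -968814 / 95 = -10198.04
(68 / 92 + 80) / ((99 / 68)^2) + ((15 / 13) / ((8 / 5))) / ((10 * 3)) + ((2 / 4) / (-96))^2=152505696505 / 4001107968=38.12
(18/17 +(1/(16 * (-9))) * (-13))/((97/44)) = 319/612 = 0.52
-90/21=-30/7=-4.29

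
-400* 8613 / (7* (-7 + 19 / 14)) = 87220.25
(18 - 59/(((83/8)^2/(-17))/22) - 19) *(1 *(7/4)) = 356.99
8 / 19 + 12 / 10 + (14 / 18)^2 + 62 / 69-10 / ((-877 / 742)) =1798207069 / 155215845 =11.59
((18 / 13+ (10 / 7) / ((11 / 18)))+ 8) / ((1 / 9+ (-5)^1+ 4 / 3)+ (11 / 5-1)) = -4.98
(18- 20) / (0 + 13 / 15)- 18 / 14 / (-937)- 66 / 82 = -10876584 / 3495947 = -3.11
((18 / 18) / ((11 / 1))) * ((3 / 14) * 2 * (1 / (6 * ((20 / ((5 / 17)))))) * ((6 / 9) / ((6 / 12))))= 1 / 7854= 0.00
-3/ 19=-0.16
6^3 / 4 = 54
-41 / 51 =-0.80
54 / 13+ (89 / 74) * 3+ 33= 40.76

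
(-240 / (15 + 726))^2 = 6400 / 61009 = 0.10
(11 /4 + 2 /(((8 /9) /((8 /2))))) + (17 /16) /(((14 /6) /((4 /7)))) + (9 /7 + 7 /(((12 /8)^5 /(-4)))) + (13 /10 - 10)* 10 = -1842997 /23814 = -77.39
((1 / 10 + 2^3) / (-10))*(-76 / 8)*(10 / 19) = 81 / 20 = 4.05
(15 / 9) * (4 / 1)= 6.67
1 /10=0.10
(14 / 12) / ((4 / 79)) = 553 / 24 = 23.04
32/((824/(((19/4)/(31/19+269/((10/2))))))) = 1805/542398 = 0.00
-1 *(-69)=69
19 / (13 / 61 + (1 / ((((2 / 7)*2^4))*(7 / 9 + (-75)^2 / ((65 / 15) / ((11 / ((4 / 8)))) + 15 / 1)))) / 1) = 124180674848 / 1396735265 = 88.91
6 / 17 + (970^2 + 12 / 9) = 47985986 / 51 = 940901.69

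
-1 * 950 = -950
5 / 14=0.36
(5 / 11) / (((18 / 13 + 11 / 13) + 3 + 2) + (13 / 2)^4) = 0.00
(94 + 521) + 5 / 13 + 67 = 8871 / 13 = 682.38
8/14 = 4/7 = 0.57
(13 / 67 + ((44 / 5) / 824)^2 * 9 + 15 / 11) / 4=1218715793 / 3127533200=0.39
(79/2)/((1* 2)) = 79/4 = 19.75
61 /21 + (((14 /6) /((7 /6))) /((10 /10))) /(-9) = 169 /63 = 2.68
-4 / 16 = -1 / 4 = -0.25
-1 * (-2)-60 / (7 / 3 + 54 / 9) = -26 / 5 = -5.20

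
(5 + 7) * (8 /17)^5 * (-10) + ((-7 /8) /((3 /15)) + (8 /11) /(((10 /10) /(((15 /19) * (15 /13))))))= -6.48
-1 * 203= -203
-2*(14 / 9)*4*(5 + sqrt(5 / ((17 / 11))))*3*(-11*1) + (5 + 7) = 1232*sqrt(935) / 51 + 6196 / 3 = 2804.00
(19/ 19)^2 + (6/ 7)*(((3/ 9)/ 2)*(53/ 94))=711/ 658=1.08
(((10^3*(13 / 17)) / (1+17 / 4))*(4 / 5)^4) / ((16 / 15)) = 55.93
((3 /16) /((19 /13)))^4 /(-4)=-0.00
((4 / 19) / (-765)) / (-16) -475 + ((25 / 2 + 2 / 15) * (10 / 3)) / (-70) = -21506703 / 45220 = -475.60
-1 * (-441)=441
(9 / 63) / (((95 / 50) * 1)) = 10 / 133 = 0.08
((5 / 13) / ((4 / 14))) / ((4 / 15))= 525 / 104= 5.05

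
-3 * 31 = -93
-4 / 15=-0.27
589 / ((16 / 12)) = 1767 / 4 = 441.75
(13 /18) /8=13 /144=0.09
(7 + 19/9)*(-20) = -1640/9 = -182.22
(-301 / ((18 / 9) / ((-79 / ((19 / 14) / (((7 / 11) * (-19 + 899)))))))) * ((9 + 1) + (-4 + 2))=745709440 / 19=39247865.26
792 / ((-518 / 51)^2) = 514998 / 67081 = 7.68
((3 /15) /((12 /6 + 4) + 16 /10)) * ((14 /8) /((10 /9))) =63 /1520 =0.04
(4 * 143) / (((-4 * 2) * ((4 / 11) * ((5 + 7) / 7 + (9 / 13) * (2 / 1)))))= -143143 / 2256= -63.45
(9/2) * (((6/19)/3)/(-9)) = -1/19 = -0.05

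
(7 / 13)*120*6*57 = 287280 / 13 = 22098.46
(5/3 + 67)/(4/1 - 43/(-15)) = 10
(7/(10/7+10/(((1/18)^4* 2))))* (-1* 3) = -147/3674170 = -0.00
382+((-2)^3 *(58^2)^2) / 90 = -45248794 / 45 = -1005528.76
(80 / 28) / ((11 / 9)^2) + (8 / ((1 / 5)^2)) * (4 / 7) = 14060 / 121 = 116.20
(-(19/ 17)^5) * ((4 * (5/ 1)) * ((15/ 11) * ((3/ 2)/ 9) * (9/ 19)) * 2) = -117288900/ 15618427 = -7.51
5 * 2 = 10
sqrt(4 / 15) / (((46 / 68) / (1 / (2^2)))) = 17 * sqrt(15) / 345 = 0.19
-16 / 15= -1.07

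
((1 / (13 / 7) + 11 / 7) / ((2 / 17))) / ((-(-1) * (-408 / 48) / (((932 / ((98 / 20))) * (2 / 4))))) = -894720 / 4459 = -200.65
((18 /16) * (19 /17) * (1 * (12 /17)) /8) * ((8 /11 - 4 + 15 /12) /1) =-45657 /203456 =-0.22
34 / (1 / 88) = 2992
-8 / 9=-0.89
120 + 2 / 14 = 841 / 7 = 120.14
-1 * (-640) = 640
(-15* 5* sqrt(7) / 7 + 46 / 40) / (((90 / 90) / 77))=1771 / 20 - 825* sqrt(7)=-2094.19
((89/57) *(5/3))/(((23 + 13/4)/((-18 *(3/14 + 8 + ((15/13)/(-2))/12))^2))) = 9436587675/4405492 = 2142.01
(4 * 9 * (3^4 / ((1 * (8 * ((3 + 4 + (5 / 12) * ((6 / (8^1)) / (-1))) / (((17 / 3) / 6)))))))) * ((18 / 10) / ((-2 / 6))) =-148716 / 535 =-277.97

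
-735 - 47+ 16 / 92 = -17982 / 23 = -781.83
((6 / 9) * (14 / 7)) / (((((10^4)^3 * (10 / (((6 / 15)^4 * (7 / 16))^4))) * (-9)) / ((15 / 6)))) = -2401 / 4119873046875000000000000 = -0.00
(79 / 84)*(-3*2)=-79 / 14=-5.64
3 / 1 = 3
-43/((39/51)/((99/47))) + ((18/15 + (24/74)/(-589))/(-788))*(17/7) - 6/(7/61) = -31350164911953/183621062170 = -170.73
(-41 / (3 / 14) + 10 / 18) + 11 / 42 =-24005 / 126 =-190.52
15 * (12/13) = 180/13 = 13.85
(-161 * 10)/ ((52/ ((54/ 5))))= -4347/ 13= -334.38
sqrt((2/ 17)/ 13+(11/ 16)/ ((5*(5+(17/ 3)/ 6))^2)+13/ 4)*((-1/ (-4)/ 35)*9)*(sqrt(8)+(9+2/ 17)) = 36*sqrt(1424087977)/ 4138225+279*sqrt(2848175954)/ 14069965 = 1.39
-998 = -998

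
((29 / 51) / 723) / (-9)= -0.00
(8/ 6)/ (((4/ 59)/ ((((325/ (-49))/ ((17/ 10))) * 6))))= -383500/ 833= -460.38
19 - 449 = -430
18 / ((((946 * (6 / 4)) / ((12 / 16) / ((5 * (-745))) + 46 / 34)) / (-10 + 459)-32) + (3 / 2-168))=-5538578436 / 60359346797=-0.09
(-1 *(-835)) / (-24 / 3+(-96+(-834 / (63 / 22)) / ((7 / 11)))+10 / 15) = -122745 / 82466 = -1.49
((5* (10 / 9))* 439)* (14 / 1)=307300 / 9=34144.44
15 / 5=3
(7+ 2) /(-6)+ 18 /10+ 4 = 43 /10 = 4.30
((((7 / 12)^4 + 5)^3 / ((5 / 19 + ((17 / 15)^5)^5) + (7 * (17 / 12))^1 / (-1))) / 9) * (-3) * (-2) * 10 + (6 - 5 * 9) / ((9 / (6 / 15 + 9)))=107132337292457464218673296363649820194373 / 3984194723452360557604789938954546708480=26.89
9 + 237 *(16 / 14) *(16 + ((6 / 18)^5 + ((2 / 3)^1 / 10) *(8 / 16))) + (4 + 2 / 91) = 160572793 / 36855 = 4356.88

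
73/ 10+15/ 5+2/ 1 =123/ 10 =12.30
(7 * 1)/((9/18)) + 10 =24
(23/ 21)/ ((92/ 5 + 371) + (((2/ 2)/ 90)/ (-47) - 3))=32430/ 11441297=0.00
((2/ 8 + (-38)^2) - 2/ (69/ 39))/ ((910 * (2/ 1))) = 132767/ 167440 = 0.79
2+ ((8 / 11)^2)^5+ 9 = 11.04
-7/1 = -7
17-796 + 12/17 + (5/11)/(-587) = -85432652/109769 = -778.29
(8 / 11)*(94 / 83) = 752 / 913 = 0.82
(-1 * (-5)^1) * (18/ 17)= 90/ 17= 5.29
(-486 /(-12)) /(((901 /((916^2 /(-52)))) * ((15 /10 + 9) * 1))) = -5663628 /81991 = -69.08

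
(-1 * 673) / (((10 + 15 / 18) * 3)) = -1346 / 65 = -20.71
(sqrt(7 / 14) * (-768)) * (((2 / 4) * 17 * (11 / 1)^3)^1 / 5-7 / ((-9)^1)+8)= -1233544.20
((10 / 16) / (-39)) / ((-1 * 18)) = 5 / 5616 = 0.00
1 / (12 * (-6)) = -0.01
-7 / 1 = -7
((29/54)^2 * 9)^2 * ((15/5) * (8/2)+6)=707281/5832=121.28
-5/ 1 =-5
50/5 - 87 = -77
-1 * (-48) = 48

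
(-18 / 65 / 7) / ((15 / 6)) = -36 / 2275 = -0.02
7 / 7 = 1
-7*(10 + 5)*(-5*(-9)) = -4725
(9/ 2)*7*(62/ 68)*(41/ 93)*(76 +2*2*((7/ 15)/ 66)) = 5400479/ 5610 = 962.65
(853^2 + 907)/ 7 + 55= 104128.71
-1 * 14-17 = -31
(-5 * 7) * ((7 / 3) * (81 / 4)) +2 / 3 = -19837 / 12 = -1653.08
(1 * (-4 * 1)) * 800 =-3200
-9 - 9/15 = -48/5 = -9.60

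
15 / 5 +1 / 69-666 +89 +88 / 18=-117803 / 207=-569.10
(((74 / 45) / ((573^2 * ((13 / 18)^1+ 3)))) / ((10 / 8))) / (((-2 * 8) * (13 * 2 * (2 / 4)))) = -37 / 7149363975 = -0.00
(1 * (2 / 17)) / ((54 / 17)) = 1 / 27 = 0.04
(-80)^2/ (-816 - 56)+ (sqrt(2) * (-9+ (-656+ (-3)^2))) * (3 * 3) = -5904 * sqrt(2) - 800/ 109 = -8356.86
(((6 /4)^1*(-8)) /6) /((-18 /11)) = 11 /9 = 1.22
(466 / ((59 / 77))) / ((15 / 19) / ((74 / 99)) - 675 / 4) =-14414312 / 3974535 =-3.63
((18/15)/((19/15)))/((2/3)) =27/19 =1.42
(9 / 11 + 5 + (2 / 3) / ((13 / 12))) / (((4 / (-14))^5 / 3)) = -5798415 / 572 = -10137.09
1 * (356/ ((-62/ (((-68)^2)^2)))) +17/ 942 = -3585143601649/ 29202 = -122770481.53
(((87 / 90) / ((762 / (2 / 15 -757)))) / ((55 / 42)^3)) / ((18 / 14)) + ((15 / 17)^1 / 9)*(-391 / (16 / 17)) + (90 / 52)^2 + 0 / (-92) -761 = -10272206245562221 / 12855263850000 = -799.07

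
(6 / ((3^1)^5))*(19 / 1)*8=304 / 81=3.75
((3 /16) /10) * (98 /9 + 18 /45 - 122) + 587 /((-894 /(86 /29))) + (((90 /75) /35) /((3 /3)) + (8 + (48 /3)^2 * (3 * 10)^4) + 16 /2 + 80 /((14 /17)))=2508808488634257 /12098800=207360109.15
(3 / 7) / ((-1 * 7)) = -3 / 49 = -0.06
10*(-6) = -60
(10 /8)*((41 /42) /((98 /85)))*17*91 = 3850925 /2352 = 1637.30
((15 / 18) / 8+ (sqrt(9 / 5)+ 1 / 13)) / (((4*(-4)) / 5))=-3*sqrt(5) / 16 - 565 / 9984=-0.48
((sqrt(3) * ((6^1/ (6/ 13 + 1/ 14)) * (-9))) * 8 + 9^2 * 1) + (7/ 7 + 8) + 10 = 100-78624 * sqrt(3)/ 97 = -1303.93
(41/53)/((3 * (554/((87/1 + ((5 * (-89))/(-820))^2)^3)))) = 12942667812986627617/41800946979987456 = 309.63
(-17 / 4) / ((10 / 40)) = -17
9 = 9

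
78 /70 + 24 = 879 /35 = 25.11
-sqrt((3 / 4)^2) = -3 / 4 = -0.75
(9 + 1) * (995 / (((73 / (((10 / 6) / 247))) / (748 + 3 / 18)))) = 688.10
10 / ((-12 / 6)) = -5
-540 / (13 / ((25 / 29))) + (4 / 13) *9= -33.04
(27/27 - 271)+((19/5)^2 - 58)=-7839/25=-313.56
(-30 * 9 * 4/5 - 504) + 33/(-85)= -61233/85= -720.39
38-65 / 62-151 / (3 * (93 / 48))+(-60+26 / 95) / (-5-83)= 4529531 / 388740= 11.65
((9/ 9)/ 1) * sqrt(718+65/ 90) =sqrt(25874)/ 6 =26.81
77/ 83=0.93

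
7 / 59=0.12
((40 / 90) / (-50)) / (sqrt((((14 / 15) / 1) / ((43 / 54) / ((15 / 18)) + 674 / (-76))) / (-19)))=-0.11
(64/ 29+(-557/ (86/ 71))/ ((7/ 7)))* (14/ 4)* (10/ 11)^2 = -199737825/ 150887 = -1323.76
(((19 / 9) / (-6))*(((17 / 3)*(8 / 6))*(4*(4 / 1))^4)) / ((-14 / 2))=42336256 / 1701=24889.04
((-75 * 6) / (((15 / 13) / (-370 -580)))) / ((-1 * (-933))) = 123500 / 311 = 397.11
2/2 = 1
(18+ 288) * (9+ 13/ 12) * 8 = 24684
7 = 7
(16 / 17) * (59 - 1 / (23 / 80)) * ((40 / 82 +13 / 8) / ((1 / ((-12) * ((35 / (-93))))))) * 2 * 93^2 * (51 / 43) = 414798919920 / 40549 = 10229572.12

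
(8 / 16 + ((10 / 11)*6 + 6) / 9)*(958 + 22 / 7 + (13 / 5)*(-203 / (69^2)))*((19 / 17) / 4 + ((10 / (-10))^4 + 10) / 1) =1596771564557 / 83095320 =19216.14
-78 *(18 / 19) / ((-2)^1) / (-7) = -702 / 133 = -5.28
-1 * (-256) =256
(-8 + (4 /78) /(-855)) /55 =-266762 /1833975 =-0.15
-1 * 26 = -26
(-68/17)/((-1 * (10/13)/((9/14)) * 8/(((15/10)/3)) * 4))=117/2240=0.05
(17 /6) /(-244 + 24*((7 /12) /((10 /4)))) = -0.01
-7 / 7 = -1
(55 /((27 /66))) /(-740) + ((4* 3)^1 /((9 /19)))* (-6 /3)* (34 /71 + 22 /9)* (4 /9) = -84277013 /1276722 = -66.01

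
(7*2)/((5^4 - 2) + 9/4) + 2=2.02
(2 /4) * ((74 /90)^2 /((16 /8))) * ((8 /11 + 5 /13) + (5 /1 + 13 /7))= 3640171 /2702700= 1.35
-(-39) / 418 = 39 / 418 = 0.09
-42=-42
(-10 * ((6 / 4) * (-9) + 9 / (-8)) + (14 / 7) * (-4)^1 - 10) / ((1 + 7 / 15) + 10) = 7695 / 688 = 11.18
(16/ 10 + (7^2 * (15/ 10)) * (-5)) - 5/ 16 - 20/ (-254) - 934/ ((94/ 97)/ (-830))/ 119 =361191900233/ 56824880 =6356.23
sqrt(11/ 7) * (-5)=-5 * sqrt(77)/ 7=-6.27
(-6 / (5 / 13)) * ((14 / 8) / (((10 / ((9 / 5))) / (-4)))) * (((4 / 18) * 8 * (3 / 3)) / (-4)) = -1092 / 125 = -8.74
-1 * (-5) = 5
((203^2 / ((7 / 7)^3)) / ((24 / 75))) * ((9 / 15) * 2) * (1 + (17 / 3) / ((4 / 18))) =4095144.38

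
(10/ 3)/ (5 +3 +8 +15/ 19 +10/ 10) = 95/ 507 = 0.19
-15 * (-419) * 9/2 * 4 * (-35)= -3959550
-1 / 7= -0.14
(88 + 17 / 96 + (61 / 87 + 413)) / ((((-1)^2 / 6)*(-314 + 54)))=-11.58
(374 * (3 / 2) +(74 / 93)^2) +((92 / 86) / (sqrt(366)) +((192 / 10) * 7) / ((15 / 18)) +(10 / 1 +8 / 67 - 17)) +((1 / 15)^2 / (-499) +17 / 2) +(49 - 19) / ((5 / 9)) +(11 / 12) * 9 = 23 * sqrt(366) / 7869 +7583587452101 / 9638733900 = 786.84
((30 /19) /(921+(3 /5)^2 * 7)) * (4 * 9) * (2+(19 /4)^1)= 30375 /73112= 0.42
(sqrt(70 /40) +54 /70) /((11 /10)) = 54 /77 +5 * sqrt(7) /11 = 1.90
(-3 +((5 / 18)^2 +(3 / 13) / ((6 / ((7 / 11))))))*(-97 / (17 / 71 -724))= -924834569 / 2380862484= -0.39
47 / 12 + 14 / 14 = 4.92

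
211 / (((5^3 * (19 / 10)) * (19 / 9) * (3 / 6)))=7596 / 9025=0.84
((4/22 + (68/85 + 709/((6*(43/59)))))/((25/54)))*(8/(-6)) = -27775644/59125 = -469.78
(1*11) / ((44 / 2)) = 1 / 2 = 0.50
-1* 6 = -6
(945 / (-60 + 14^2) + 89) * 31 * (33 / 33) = 404519 / 136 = 2974.40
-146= -146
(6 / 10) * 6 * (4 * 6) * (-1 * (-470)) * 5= 203040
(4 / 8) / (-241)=-0.00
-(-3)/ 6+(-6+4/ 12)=-5.17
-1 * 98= -98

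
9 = 9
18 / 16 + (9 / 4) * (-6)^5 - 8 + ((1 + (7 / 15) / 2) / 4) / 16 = -33605483 / 1920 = -17502.86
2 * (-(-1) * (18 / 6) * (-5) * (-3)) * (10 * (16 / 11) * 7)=100800 / 11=9163.64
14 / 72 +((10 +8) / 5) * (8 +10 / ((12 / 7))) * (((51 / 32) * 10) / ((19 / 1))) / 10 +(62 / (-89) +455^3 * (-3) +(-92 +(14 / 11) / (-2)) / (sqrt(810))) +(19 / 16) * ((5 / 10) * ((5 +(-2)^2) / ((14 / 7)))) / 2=-2752463242951519 / 9740160 - 1019 * sqrt(10) / 990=-282589123.24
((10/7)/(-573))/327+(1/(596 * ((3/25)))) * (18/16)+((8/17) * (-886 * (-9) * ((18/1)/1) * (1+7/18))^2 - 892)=1988195596826364618271/106312806432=18701374402.13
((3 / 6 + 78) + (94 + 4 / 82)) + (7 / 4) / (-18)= 509077 / 2952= 172.45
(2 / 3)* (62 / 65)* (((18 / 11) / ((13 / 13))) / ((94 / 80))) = 5952 / 6721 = 0.89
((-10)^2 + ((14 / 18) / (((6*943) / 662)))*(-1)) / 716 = 2543783 / 18230076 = 0.14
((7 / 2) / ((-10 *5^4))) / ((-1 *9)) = 7 / 112500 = 0.00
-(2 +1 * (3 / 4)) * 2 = -11 / 2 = -5.50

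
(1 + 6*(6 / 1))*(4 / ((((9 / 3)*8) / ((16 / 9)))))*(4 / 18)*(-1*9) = -592 / 27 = -21.93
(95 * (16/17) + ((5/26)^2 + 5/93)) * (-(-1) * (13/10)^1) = 19131269/164424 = 116.35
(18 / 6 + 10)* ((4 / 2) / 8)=13 / 4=3.25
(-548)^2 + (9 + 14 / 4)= 600633 / 2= 300316.50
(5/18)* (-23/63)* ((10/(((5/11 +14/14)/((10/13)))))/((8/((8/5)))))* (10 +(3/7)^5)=-1064579725/991075176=-1.07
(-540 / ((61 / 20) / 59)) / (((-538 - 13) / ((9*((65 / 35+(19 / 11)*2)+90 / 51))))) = 53121452400 / 43996799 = 1207.39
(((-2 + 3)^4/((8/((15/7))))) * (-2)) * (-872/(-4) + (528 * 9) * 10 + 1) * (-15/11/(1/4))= 10741275/77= 139497.08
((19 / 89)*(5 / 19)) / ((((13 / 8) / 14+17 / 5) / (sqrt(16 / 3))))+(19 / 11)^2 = 11200*sqrt(3) / 525723+361 / 121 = 3.02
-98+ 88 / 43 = -4126 / 43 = -95.95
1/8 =0.12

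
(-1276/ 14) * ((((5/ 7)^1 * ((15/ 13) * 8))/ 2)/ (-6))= 31900/ 637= 50.08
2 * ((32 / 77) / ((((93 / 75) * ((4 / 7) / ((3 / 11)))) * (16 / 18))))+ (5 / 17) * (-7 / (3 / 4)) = -2.39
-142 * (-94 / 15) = 889.87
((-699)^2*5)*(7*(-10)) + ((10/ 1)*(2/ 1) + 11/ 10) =-1710103289/ 10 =-171010328.90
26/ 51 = 0.51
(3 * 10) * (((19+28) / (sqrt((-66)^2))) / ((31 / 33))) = 705 / 31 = 22.74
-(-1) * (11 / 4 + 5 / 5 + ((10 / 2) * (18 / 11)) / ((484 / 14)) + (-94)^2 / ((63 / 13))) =1827.29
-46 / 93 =-0.49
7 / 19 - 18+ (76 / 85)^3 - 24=-477432331 / 11668375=-40.92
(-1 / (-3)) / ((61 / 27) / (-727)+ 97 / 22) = 143946 / 1902671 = 0.08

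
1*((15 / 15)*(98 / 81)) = 98 / 81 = 1.21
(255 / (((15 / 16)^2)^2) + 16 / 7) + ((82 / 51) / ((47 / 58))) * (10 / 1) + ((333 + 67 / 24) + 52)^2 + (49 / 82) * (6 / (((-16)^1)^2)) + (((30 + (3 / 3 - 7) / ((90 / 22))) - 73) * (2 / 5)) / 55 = 328508943329331803 / 2179390752000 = 150734.30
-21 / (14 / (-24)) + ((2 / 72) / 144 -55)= -98495 / 5184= -19.00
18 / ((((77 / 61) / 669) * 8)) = 367281 / 308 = 1192.47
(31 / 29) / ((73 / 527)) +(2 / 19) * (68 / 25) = 8047987 / 1005575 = 8.00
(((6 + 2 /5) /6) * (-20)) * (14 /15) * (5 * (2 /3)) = -1792 /27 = -66.37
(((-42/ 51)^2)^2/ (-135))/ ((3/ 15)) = -38416/ 2255067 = -0.02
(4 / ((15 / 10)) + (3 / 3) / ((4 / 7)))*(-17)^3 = -260389 / 12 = -21699.08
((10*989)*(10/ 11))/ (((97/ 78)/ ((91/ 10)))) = 65791.21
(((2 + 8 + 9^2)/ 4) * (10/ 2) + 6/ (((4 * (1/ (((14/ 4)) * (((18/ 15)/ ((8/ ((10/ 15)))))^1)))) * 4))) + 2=18541/ 160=115.88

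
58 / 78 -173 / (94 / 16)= -52613 / 1833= -28.70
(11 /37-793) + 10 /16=-234455 /296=-792.08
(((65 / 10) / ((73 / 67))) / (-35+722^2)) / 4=871 / 304409416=0.00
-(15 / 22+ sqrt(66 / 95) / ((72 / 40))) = -15 / 22 - sqrt(6270) / 171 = -1.14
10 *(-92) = -920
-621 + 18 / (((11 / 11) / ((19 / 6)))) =-564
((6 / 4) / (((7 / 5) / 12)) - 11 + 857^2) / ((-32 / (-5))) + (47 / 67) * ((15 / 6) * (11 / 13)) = 5597505975 / 48776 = 114759.43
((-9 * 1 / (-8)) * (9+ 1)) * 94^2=99405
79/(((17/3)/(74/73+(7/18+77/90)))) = 586022/18615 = 31.48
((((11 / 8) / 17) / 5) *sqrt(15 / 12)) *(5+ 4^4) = 2871 *sqrt(5) / 1360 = 4.72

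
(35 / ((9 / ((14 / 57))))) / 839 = 490 / 430407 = 0.00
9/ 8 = 1.12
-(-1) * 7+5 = 12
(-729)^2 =531441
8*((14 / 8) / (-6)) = -7 / 3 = -2.33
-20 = -20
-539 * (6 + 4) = -5390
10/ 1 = 10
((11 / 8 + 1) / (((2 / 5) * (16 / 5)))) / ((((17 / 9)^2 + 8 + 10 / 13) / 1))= 500175 / 3325696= 0.15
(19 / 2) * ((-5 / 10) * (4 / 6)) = -19 / 6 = -3.17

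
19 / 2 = 9.50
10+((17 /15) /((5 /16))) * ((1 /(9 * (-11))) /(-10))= 371386 /37125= 10.00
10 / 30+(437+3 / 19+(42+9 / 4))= 109837 / 228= 481.74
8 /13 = 0.62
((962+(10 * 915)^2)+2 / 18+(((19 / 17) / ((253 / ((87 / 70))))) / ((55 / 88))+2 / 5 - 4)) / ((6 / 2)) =567148987273163 / 20322225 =27907819.51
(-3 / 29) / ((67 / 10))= -30 / 1943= -0.02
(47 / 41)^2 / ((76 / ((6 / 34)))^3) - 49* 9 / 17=-25.94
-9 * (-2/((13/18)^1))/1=324/13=24.92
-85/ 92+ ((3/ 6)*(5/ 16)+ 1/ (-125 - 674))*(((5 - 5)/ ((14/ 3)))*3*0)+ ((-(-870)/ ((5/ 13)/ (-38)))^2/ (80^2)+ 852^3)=5700546778883/ 9200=619624649.88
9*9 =81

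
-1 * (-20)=20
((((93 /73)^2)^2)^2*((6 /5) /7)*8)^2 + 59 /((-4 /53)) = -2202738978529012023125790976943760559 /3186851611107266898106401889348900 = -691.20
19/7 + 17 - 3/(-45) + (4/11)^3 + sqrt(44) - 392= -52012753/139755 + 2 * sqrt(11)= -365.54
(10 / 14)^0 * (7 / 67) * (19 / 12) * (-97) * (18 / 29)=-38703 / 3886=-9.96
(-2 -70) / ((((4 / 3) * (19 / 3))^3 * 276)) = -0.00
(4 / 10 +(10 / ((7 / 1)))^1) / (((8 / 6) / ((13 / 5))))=624 / 175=3.57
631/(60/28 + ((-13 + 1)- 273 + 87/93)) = -136927/61177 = -2.24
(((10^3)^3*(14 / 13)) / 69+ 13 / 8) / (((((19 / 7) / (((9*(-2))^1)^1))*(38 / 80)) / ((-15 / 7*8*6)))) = 22412661335.36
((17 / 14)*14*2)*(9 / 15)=102 / 5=20.40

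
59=59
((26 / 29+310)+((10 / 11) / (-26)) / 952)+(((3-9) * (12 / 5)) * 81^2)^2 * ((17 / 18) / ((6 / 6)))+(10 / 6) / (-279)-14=696430754984112164923 / 82610728200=8430270137.53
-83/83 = -1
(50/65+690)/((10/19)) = 17062/13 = 1312.46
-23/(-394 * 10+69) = 23/3871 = 0.01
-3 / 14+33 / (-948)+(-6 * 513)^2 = 20956673257 / 2212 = 9474083.75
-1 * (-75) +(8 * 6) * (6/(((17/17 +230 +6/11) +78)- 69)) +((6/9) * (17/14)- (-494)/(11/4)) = 414992/1617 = 256.64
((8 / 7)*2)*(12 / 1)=192 / 7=27.43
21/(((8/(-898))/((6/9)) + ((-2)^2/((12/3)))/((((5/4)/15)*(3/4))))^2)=4233621/51523684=0.08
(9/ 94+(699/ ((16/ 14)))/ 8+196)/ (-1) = -819827/ 3008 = -272.55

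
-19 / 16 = -1.19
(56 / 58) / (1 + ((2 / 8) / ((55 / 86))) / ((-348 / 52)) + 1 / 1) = 9240 / 18581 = 0.50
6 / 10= 3 / 5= 0.60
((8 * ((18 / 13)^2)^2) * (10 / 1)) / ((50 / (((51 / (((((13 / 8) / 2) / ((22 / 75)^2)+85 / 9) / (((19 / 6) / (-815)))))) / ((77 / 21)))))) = -2578035879936 / 153206555617375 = -0.02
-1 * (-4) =4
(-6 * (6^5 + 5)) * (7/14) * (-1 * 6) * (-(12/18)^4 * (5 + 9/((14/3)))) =-12076112/63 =-191684.32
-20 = -20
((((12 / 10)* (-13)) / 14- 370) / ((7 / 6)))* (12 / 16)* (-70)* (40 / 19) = 4676040 / 133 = 35158.20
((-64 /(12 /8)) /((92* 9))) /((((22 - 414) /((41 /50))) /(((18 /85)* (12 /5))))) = 656 /11974375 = 0.00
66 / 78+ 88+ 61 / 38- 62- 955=-457715 / 494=-926.55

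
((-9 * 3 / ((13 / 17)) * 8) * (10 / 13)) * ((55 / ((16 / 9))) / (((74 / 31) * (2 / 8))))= -70433550 / 6253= -11263.96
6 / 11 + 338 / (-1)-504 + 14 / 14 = -840.45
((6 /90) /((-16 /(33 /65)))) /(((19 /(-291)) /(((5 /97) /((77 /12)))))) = 0.00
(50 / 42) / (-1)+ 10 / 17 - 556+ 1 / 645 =-42721886 / 76755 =-556.60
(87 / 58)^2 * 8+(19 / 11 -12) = 7.73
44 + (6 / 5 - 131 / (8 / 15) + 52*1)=-5937 / 40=-148.42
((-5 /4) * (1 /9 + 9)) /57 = -205 /1026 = -0.20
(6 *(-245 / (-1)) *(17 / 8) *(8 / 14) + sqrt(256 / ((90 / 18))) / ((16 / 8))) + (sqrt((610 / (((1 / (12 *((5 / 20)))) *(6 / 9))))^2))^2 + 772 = 8 *sqrt(5) / 5 + 7537582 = 7537585.58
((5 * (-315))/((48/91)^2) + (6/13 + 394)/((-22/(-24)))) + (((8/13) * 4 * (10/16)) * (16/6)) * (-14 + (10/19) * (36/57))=-209594613187/39646464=-5286.59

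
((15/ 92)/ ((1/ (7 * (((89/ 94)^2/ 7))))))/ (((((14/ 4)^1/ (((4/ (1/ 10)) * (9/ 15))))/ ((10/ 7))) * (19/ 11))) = 0.83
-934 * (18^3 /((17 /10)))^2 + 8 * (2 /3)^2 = -28590675485152 /2601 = -10992185884.33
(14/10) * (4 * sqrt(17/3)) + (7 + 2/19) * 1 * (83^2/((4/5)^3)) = 28 * sqrt(51)/15 + 116251875/1216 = 95615.20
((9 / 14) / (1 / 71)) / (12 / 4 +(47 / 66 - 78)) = -21087 / 34321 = -0.61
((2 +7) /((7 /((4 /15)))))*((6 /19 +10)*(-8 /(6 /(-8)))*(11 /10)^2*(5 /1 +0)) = 108416 /475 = 228.24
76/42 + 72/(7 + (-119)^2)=9641/5313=1.81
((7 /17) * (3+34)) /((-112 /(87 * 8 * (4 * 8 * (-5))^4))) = -1054801920000 /17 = -62047171764.71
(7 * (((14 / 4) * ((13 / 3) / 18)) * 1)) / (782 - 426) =637 / 38448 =0.02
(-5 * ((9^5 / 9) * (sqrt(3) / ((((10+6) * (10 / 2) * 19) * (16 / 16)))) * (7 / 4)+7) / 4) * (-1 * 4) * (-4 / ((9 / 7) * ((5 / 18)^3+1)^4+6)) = -368956908713611008 * sqrt(3) / 18071149513174213 - 17995154822184960 / 951113132272327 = -54.28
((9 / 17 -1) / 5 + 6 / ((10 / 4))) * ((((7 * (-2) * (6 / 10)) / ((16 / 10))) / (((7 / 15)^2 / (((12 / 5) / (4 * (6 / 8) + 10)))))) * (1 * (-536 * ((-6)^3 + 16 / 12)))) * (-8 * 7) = 14613709824 / 221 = 66125383.82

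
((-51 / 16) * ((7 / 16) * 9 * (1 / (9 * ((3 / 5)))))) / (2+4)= -595 / 1536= -0.39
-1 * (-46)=46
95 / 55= 19 / 11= 1.73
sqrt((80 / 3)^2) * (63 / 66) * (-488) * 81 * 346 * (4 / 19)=-73291342.39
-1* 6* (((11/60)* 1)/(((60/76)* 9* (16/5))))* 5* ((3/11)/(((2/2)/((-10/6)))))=95/864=0.11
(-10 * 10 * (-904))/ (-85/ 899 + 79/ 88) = 112552.92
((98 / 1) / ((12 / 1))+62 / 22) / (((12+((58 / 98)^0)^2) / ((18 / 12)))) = 725 / 572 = 1.27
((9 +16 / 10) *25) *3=795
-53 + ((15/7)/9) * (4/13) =-52.93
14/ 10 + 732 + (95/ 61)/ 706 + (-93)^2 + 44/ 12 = 6063306631/ 645990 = 9386.07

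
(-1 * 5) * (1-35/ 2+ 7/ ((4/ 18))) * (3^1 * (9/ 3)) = -675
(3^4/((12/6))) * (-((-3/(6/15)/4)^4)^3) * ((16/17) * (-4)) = 10509453369140625/36507222016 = 287873.27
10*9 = 90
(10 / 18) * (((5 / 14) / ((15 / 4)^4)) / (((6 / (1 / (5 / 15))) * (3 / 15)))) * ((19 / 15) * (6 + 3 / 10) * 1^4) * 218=132544 / 30375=4.36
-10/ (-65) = 2/ 13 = 0.15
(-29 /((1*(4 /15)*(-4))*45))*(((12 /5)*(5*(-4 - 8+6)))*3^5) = -21141 /2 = -10570.50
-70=-70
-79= -79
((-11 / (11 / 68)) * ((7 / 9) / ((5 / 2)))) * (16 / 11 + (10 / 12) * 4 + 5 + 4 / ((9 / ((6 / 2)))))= -349384 / 1485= -235.28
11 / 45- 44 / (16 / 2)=-473 / 90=-5.26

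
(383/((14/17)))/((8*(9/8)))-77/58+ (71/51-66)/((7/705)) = -28647871/4437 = -6456.59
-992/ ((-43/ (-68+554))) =482112/ 43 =11211.91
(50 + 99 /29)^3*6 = 22300032894 /24389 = 914347.98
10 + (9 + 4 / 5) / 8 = 449 / 40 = 11.22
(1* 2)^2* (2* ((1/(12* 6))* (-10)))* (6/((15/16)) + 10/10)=-74/9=-8.22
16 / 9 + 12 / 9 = 28 / 9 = 3.11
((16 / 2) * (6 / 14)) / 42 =0.08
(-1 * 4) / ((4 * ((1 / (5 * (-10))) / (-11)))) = -550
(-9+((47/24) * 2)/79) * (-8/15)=3394/711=4.77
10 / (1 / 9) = 90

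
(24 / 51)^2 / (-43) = -64 / 12427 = -0.01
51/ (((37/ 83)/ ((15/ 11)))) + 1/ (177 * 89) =1000237142/ 6411471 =156.01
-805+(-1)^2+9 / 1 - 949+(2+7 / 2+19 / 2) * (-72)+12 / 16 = -2823.25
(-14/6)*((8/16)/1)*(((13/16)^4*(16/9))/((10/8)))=-199927/276480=-0.72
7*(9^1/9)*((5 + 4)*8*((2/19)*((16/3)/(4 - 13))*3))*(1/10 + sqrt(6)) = -1792*sqrt(6)/19 - 896/95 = -240.46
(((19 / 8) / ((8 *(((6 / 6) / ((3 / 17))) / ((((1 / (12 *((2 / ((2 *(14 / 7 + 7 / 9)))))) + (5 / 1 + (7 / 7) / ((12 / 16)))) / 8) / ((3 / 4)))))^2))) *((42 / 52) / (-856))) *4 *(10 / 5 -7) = 334282865 / 1600483442688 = 0.00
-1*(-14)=14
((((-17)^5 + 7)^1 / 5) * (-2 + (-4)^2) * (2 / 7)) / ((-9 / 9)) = 1135880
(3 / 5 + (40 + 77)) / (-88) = -147 / 110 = -1.34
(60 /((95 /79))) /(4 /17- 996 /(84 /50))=-56406 /669959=-0.08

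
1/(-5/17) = -17/5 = -3.40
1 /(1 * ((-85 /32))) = -32 /85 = -0.38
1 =1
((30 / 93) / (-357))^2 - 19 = -2327091191 / 122478489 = -19.00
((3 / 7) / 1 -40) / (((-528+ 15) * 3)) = 277 / 10773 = 0.03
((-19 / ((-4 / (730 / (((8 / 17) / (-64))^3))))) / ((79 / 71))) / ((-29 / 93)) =57593635319040 / 2291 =25139081326.51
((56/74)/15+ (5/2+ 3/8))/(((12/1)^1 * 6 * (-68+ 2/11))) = -142879/238481280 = -0.00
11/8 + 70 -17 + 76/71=31493/568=55.45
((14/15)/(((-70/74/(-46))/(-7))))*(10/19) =-47656/285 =-167.21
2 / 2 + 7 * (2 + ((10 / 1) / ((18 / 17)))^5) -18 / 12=62120338073 / 118098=526006.69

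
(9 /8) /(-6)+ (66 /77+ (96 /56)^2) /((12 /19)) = 4565 /784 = 5.82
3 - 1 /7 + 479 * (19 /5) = 63807 /35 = 1823.06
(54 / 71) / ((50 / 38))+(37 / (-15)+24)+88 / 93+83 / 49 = 200206642 / 8088675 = 24.75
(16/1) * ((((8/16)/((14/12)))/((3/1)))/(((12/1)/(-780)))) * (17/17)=-1040/7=-148.57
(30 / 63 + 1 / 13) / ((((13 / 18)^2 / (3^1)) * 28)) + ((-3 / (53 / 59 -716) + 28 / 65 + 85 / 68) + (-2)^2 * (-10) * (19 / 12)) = -16769405792599 / 272519263380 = -61.53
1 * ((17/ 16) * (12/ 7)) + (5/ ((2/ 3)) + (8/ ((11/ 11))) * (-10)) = -1979/ 28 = -70.68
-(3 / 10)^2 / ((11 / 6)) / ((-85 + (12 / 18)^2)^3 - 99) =19683 / 242430788600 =0.00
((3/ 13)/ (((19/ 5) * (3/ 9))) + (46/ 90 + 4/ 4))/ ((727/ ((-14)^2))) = 3688916/ 8080605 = 0.46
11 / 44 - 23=-91 / 4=-22.75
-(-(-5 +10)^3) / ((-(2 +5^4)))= -125 / 627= -0.20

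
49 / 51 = 0.96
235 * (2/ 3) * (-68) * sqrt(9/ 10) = -3196 * sqrt(10) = -10106.64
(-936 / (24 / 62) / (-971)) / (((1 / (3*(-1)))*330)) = -1209 / 53405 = -0.02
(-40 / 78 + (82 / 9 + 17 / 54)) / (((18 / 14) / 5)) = 218995 / 6318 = 34.66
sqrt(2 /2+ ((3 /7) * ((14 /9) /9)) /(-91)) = sqrt(670215) /819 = 1.00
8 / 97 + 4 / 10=234 / 485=0.48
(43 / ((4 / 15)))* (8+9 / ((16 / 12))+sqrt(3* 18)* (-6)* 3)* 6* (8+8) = 228330 - 835920* sqrt(6) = -1819247.47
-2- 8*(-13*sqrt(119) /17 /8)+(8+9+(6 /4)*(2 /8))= 13*sqrt(119) /17+123 /8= 23.72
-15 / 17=-0.88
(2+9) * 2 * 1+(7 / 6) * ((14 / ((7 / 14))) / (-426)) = 14009 / 639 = 21.92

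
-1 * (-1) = 1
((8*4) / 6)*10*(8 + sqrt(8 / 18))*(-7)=-29120 / 9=-3235.56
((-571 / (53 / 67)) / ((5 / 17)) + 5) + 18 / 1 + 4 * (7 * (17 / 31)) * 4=-19467934 / 8215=-2369.80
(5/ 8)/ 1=5/ 8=0.62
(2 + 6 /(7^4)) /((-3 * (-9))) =4808 /64827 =0.07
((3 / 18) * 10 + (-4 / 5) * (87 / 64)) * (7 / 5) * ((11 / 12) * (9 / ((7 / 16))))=1529 / 100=15.29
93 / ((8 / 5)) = 465 / 8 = 58.12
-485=-485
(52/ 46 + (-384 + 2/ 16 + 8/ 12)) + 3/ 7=-1474693/ 3864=-381.65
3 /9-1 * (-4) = 4.33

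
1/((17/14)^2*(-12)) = -49/867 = -0.06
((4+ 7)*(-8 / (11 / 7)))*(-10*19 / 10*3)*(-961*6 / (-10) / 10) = 4601268 / 25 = 184050.72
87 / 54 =29 / 18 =1.61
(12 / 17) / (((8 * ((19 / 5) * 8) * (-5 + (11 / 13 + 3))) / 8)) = -13 / 646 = -0.02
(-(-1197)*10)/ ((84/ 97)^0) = 11970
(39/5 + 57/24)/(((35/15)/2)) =1221/140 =8.72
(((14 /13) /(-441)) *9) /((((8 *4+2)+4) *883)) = -0.00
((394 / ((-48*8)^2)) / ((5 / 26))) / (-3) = -2561 / 552960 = -0.00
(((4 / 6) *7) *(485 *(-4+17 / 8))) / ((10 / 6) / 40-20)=101850 / 479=212.63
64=64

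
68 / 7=9.71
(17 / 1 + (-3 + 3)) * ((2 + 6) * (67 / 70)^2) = 152626 / 1225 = 124.59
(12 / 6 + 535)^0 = 1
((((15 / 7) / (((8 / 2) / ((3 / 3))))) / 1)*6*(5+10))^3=307546875 / 2744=112079.76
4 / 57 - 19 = -1079 / 57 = -18.93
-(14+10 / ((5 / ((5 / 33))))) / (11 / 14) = -6608 / 363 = -18.20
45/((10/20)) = 90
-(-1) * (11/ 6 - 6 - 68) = -72.17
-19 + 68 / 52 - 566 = -7588 / 13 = -583.69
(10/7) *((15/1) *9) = 1350/7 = 192.86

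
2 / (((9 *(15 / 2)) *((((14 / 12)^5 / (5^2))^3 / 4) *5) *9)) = 19349176320000 / 4747561509943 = 4.08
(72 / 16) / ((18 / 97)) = 97 / 4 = 24.25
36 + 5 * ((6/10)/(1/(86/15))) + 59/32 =8807/160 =55.04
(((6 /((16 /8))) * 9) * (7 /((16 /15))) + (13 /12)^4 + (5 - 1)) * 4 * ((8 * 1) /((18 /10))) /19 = 18928325 /110808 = 170.82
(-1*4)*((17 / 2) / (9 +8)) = -2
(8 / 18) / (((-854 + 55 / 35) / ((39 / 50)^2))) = -91 / 286875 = -0.00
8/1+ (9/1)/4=41/4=10.25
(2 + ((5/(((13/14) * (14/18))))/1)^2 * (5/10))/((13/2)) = 3.99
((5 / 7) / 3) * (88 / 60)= 22 / 63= 0.35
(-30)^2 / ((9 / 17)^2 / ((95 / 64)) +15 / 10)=16473000 / 30911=532.92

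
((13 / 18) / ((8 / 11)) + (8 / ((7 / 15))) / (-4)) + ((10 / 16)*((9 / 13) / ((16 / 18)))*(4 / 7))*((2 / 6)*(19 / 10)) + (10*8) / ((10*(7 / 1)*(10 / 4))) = -49783 / 18720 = -2.66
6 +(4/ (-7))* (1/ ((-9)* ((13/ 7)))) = 706/ 117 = 6.03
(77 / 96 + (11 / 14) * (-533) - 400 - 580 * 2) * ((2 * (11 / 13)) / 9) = -14621255 / 39312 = -371.93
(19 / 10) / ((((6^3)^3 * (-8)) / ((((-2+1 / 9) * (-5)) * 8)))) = -323 / 181398528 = -0.00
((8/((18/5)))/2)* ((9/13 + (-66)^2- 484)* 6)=1006900/39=25817.95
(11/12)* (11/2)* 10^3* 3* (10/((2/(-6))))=-453750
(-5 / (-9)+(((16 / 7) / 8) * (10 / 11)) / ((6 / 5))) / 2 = 535 / 1386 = 0.39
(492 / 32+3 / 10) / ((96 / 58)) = 6061 / 640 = 9.47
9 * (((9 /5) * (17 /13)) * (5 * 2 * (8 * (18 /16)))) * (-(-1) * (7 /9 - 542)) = -13414734 /13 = -1031902.62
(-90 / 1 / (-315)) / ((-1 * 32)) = -1 / 112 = -0.01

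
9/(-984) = -3/328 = -0.01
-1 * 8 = -8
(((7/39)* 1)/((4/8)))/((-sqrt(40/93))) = -7* sqrt(930)/390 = -0.55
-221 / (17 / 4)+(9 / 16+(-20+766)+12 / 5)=55757 / 80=696.96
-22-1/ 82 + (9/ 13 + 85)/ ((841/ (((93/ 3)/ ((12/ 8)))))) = -53538619/ 2689518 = -19.91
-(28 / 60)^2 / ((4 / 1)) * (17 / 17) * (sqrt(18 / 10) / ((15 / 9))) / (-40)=49 * sqrt(5) / 100000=0.00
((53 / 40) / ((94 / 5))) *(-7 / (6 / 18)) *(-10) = 5565 / 376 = 14.80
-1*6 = -6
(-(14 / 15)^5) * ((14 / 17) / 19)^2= -105413504 / 79224834375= -0.00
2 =2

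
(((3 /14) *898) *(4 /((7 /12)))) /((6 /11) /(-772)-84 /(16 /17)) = -61006528 /4126437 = -14.78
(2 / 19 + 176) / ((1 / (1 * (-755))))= -2526230 / 19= -132959.47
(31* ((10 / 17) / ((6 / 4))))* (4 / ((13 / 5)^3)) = 310000 / 112047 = 2.77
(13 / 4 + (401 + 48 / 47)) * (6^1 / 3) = 810.54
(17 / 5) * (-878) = -14926 / 5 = -2985.20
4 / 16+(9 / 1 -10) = -3 / 4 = -0.75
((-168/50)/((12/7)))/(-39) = 49/975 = 0.05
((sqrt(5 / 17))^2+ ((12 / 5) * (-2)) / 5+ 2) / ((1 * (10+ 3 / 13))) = 1053 / 8075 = 0.13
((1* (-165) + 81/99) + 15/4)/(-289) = 7059/12716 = 0.56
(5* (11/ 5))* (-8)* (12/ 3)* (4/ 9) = -1408/ 9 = -156.44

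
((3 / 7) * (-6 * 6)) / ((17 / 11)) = -1188 / 119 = -9.98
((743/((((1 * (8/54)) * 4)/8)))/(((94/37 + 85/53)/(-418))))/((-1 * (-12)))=-84307.26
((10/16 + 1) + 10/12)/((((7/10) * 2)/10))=1475/84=17.56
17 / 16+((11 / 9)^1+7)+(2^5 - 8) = 4793 / 144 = 33.28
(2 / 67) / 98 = 0.00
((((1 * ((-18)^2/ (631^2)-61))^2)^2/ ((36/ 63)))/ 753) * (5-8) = -2435729633563011475625701150567/ 25232982515451571407241964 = -96529.60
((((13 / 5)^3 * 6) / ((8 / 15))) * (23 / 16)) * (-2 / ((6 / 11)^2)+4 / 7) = -1748.28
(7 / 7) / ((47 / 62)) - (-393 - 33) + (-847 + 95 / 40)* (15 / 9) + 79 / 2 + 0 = -1061323 / 1128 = -940.89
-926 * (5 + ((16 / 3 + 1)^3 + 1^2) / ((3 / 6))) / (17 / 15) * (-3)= 64389410 / 51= 1262537.45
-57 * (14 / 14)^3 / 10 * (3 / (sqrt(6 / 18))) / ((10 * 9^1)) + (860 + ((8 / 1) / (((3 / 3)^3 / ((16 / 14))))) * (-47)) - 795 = -2553 / 7 - 19 * sqrt(3) / 100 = -365.04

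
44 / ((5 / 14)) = 616 / 5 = 123.20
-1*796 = -796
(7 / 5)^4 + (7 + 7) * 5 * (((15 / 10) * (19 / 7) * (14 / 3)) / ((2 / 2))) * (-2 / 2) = -1326.16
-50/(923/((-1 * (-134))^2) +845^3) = -897800/10833772801423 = -0.00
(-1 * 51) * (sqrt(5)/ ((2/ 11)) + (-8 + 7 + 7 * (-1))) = -219.22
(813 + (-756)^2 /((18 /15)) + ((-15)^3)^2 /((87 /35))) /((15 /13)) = 635814062 /145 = 4384924.57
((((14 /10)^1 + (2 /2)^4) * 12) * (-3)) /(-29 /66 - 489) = 28512 /161515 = 0.18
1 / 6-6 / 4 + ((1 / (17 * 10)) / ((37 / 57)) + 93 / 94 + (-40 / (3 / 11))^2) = 21510.78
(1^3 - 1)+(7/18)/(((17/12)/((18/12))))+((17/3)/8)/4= 0.59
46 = 46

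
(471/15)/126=157/630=0.25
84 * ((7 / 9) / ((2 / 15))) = 490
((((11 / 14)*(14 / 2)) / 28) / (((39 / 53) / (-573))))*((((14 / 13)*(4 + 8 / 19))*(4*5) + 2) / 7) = -1337015471 / 629356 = -2124.42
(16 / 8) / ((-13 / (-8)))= 16 / 13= 1.23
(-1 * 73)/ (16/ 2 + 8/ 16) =-146/ 17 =-8.59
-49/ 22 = -2.23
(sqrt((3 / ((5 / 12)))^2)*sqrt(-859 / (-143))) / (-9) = -4*sqrt(122837) / 715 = -1.96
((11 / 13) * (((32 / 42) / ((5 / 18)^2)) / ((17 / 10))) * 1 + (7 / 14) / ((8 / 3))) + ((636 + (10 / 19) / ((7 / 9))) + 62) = 1654894079 / 2351440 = 703.78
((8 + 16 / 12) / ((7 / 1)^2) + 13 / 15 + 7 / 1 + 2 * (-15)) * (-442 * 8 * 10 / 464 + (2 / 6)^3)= 15268096 / 9135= 1671.38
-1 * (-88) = 88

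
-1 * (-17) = 17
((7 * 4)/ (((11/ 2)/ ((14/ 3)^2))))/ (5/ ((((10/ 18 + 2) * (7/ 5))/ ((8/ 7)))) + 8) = 386561/ 33462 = 11.55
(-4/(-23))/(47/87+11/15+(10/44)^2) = 842160/6417253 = 0.13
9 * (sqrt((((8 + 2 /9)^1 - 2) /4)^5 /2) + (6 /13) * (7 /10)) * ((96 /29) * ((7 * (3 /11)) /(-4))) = -10976 * sqrt(7) /957 - 95256 /20735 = -34.94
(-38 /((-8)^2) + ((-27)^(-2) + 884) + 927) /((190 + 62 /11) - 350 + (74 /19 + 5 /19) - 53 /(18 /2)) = -8826736501 /761047488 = -11.60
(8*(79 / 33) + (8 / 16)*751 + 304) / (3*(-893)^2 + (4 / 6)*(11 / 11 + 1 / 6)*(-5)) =138333 / 473683936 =0.00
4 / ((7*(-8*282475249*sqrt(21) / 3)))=-sqrt(21) / 27682574402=-0.00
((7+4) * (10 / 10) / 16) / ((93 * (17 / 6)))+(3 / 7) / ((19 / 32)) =406199 / 560728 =0.72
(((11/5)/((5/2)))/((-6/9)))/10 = -33/250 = -0.13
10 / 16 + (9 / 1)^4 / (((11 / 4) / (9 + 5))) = 2939383 / 88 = 33402.08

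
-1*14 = -14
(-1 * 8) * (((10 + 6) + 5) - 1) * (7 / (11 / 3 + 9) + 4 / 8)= -3200 / 19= -168.42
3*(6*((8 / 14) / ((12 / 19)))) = 114 / 7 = 16.29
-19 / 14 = -1.36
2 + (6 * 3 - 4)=16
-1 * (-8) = 8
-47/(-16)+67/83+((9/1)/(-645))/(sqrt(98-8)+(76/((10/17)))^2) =1125*sqrt(10)/7488561267058+18620303434072357/4972404681326512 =3.74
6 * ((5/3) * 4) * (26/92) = 260/23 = 11.30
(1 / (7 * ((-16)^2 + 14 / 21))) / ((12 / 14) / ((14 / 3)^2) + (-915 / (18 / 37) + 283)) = -63 / 180854300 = -0.00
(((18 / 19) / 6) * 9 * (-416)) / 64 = -351 / 38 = -9.24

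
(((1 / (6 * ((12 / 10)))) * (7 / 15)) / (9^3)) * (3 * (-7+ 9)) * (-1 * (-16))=56 / 6561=0.01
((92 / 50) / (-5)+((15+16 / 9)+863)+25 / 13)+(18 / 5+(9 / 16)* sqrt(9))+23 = 212851163 / 234000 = 909.62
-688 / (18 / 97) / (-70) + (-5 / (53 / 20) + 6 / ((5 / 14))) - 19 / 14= 2221141 / 33390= 66.52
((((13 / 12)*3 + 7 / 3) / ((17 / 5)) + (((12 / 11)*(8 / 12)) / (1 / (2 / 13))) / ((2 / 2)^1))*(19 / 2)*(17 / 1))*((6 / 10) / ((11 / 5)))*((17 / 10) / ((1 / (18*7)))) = 1041237981 / 62920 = 16548.60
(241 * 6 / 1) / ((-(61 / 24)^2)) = -832896 / 3721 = -223.84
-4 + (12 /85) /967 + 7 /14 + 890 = 145731759 /164390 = 886.50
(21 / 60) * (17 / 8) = 119 / 160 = 0.74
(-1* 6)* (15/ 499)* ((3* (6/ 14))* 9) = -7290/ 3493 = -2.09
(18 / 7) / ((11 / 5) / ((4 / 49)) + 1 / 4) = 45 / 476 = 0.09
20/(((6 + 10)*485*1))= 1/388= 0.00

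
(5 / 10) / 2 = 1 / 4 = 0.25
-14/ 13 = -1.08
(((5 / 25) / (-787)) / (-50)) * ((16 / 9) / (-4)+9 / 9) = 1 / 354150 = 0.00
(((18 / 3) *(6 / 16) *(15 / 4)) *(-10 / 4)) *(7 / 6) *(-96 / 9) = 525 / 2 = 262.50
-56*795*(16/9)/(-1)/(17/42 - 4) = -3324160/151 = -22014.30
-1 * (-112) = 112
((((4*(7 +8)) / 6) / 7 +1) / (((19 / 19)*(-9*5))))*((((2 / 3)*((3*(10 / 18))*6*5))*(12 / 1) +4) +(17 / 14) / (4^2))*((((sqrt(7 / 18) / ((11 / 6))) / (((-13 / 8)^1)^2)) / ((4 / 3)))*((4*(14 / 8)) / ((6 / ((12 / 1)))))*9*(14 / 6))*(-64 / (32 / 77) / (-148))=-644.52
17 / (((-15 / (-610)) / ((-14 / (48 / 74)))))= -268583 / 18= -14921.28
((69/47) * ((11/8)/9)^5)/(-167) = -3704173/5062389497856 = -0.00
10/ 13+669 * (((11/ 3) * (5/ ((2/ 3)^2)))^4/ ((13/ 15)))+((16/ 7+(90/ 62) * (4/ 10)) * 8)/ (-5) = 2234960414.41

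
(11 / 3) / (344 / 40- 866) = -55 / 12861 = -0.00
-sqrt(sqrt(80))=-2*5^(1 / 4)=-2.99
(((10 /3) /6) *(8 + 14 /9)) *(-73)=-31390 /81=-387.53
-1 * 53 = -53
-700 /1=-700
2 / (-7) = -2 / 7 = -0.29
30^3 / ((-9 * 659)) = -3000 / 659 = -4.55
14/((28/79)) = 79/2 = 39.50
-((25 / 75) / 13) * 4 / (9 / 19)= -76 / 351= -0.22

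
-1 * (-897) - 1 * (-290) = 1187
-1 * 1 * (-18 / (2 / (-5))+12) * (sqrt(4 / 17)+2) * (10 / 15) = -76- 76 * sqrt(17) / 17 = -94.43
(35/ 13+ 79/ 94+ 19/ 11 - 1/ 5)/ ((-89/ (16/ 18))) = -151148/ 2990845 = -0.05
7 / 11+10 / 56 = 251 / 308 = 0.81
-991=-991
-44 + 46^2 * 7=14768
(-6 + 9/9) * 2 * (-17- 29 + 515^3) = -1365908290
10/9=1.11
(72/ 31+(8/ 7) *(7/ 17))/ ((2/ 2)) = 1472/ 527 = 2.79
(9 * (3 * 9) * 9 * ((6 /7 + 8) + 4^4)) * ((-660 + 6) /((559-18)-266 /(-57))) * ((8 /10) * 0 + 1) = -7955317476 /11459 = -694241.86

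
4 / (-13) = -4 / 13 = -0.31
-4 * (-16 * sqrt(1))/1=64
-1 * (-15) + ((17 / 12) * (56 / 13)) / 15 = 9013 / 585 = 15.41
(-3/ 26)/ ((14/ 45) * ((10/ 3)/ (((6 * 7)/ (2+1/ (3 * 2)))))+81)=-729/ 512096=-0.00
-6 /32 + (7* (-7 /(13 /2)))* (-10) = 75.20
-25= -25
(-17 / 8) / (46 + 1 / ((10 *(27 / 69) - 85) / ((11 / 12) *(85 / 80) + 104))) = -152184 / 3201623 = -0.05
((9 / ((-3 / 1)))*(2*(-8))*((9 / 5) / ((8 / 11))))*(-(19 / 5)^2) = -214434 / 125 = -1715.47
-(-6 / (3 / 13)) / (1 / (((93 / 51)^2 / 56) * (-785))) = -9807005 / 8092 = -1211.94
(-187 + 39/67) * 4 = -745.67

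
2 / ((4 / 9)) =9 / 2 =4.50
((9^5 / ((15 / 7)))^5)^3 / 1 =122416508147616433152233778194941989486454839057914712481270742548917099508701 / 30517578125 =4011344138981095281532396000000000000000000000000000000000000000000.00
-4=-4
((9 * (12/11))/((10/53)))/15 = 954/275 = 3.47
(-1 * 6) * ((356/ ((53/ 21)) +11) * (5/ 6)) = -40295/ 53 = -760.28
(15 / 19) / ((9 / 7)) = 35 / 57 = 0.61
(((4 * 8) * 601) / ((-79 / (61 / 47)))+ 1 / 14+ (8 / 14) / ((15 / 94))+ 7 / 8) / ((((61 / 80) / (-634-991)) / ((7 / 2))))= 1578406604125 / 679479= 2322965.98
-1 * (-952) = 952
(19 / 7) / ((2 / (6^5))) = 73872 / 7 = 10553.14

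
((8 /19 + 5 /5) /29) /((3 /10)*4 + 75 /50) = 10 /551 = 0.02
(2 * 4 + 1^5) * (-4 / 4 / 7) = -9 / 7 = -1.29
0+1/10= 1/10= 0.10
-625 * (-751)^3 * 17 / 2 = 4500375479375 / 2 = 2250187739687.50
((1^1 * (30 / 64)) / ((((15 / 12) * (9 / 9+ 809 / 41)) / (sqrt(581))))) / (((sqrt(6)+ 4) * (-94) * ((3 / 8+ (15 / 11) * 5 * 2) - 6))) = -451 * sqrt(581) / 46941250+ 451 * sqrt(3486) / 187765000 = -0.00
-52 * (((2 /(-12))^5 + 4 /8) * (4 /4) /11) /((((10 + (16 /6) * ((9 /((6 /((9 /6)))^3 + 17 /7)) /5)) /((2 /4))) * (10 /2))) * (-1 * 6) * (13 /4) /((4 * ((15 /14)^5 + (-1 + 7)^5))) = 1711288151755 /116370130989398616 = 0.00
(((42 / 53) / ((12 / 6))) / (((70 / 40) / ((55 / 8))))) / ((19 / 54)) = 4455 / 1007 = 4.42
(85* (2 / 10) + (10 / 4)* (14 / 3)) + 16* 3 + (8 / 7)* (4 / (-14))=11222 / 147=76.34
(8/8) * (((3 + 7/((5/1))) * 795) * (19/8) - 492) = 31263/4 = 7815.75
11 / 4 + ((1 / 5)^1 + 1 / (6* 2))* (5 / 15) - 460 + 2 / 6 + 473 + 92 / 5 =34.58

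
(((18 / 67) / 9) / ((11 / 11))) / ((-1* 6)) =-1 / 201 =-0.00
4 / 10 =2 / 5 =0.40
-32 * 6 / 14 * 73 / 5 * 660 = -925056 / 7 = -132150.86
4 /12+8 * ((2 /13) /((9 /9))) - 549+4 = -21194 /39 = -543.44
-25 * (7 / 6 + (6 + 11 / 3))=-1625 / 6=-270.83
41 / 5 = 8.20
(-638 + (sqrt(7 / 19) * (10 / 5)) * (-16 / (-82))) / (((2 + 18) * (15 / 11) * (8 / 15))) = -3509 / 80 + 11 * sqrt(133) / 7790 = -43.85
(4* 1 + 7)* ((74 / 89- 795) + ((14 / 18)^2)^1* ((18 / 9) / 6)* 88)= -184708865 / 21627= -8540.66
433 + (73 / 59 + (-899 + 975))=30104 / 59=510.24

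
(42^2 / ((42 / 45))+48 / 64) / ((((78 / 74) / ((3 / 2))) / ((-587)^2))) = 96421087839 / 104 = 927125844.61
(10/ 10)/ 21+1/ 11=32/ 231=0.14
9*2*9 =162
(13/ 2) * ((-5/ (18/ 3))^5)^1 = -40625/ 15552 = -2.61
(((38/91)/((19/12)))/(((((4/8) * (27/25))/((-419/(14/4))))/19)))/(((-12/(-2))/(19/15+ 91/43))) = -1389672160/2218671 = -626.35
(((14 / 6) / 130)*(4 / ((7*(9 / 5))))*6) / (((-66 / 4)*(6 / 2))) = -8 / 11583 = -0.00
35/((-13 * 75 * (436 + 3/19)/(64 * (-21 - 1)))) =187264/1615965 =0.12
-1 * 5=-5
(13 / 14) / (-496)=-13 / 6944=-0.00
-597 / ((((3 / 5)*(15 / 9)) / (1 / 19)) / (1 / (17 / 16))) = -9552 / 323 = -29.57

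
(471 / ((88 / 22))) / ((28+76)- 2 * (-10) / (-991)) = 155587 / 137392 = 1.13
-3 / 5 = -0.60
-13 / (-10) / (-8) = -0.16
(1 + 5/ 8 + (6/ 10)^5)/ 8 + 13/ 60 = 0.43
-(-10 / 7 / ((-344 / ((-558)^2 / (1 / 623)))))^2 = -1199877294170025 / 1849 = -648933095819.38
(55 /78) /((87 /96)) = 880 /1131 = 0.78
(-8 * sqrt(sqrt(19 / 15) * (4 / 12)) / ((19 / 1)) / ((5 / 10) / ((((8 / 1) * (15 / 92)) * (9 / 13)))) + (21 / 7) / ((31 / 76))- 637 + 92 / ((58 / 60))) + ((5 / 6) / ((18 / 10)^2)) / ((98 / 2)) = -11442300299 / 21408786- 288 * 5^(3 / 4) * 57^(1 / 4) / 5681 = -534.93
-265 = -265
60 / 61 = 0.98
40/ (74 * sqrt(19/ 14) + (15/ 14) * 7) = -8400/ 206513 + 5920 * sqrt(266)/ 206513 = 0.43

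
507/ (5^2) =507/ 25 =20.28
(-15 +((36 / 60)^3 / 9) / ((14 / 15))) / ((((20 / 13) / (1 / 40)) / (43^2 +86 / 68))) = -612311271 / 1360000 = -450.23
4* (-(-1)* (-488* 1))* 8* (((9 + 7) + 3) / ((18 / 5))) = -82417.78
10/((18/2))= 10/9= 1.11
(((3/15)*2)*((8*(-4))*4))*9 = -2304/5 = -460.80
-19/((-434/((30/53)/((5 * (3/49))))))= 133/1643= 0.08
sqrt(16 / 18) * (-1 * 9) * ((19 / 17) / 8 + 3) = -1281 * sqrt(2) / 68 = -26.64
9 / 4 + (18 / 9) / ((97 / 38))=1177 / 388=3.03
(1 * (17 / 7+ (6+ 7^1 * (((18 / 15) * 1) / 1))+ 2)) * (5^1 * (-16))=-10544 / 7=-1506.29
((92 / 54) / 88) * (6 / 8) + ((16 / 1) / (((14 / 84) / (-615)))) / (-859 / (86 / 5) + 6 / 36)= 12064145123 / 10170864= 1186.15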